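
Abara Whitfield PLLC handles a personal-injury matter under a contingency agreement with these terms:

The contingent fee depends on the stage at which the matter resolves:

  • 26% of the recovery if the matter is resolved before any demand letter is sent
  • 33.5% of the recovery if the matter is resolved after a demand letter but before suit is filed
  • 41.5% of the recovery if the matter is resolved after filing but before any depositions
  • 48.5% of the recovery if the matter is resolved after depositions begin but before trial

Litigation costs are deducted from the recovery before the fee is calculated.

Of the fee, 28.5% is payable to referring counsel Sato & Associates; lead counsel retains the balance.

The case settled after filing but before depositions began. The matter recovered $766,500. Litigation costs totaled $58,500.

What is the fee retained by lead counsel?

$210,081.30

Fee base (net of costs): $766,500 − $58,500 = $708,000
The matter settled after filing but before depositions began, so the 41.5% rate applies.
$708,000 × 41.5% = $293,820.00
Referral share: 28.5% of $293,820.00 = $83,738.70; lead counsel retains $293,820.00 − $83,738.70 = $210,081.30.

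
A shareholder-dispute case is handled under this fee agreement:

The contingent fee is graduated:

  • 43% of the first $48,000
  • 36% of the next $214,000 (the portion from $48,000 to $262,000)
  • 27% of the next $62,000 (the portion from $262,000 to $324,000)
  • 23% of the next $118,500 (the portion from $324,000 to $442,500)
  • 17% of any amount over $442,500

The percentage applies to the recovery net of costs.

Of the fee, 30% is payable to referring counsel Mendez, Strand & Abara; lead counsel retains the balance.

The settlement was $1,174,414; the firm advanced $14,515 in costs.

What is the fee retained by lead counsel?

Fee base (net of costs): $1,174,414 − $14,515 = $1,159,899
First $48,000 at 43% = $20,640.00
Next $214,000 at 36% = $77,040.00
Next $62,000 at 27% = $16,740.00
Next $118,500 at 23% = $27,255.00
Remaining $717,399 at 17% = $121,957.83
Fee: $20,640.00 + $77,040.00 + $16,740.00 + $27,255.00 + $121,957.83 = $263,632.83
Referral share: 30% of $263,632.83 = $79,089.85; lead counsel retains $263,632.83 − $79,089.85 = $184,542.98.

$184,542.98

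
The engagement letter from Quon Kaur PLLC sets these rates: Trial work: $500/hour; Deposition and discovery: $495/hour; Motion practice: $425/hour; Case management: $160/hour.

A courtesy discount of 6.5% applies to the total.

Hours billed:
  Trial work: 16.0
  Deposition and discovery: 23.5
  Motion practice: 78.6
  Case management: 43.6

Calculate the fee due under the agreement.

Trial work: 16.0 × $500 = $8,000.00
Deposition and discovery: 23.5 × $495 = $11,632.50
Motion practice: 78.6 × $425 = $33,405.00
Case management: 43.6 × $160 = $6,976.00
Subtotal: $60,013.50
Less 6.5% discount: −$3,900.88
Total: $60,013.50 − $3,900.88 = $56,112.62

$56,112.62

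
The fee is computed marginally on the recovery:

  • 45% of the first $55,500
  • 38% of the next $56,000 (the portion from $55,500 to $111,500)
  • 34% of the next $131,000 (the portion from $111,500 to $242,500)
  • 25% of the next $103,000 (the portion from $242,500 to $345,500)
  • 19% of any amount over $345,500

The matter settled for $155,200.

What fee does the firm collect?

$61,113.00

First $55,500 at 45% = $24,975.00
Next $56,000 at 38% = $21,280.00
Remaining $43,700 at 34% = $14,858.00
Fee: $24,975.00 + $21,280.00 + $14,858.00 = $61,113.00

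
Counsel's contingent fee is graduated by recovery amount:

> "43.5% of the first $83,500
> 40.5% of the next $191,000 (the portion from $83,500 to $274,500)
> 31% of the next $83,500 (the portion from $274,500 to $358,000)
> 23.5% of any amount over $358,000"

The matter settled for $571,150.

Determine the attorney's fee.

$189,652.75

First $83,500 at 43.5% = $36,322.50
Next $191,000 at 40.5% = $77,355.00
Next $83,500 at 31% = $25,885.00
Remaining $213,150 at 23.5% = $50,090.25
Fee: $36,322.50 + $77,355.00 + $25,885.00 + $50,090.25 = $189,652.75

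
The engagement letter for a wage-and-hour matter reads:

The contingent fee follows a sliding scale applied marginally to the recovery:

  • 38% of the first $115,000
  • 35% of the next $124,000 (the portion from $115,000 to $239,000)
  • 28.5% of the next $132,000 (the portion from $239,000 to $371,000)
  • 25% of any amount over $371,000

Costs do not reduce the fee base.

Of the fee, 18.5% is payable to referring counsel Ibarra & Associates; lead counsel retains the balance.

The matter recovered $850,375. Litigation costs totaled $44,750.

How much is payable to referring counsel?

$45,244.29

Fee base is the gross recovery, $850,375; costs are reimbursed separately.
First $115,000 at 38% = $43,700.00
Next $124,000 at 35% = $43,400.00
Next $132,000 at 28.5% = $37,620.00
Remaining $479,375 at 25% = $119,843.75
Fee: $43,700.00 + $43,400.00 + $37,620.00 + $119,843.75 = $244,563.75
Referral share: 18.5% of $244,563.75 = $45,244.29; lead counsel retains $244,563.75 − $45,244.29 = $199,319.46.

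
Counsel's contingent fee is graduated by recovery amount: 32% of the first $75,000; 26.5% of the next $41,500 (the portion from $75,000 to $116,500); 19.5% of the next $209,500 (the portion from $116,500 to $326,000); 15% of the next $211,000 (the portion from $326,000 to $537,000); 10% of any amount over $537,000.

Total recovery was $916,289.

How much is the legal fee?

$145,428.90

First $75,000 at 32% = $24,000.00
Next $41,500 at 26.5% = $10,997.50
Next $209,500 at 19.5% = $40,852.50
Next $211,000 at 15% = $31,650.00
Remaining $379,289 at 10% = $37,928.90
Fee: $24,000.00 + $10,997.50 + $40,852.50 + $31,650.00 + $37,928.90 = $145,428.90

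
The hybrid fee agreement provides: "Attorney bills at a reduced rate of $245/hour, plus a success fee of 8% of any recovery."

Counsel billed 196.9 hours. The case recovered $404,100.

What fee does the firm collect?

Hourly: 196.9 × $245 = $48,240.50
Success fee: 8% of $404,100 = $32,328.00
Total: $48,240.50 + $32,328.00 = $80,568.50

$80,568.50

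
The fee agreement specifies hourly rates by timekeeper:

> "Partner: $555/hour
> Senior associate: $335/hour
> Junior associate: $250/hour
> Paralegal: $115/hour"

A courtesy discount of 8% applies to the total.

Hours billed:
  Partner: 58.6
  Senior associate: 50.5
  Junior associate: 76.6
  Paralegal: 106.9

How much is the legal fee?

Partner: 58.6 × $555 = $32,523.00
Senior associate: 50.5 × $335 = $16,917.50
Junior associate: 76.6 × $250 = $19,150.00
Paralegal: 106.9 × $115 = $12,293.50
Subtotal: $80,884.00
Less 8% discount: −$6,470.72
Total: $80,884.00 − $6,470.72 = $74,413.28

$74,413.28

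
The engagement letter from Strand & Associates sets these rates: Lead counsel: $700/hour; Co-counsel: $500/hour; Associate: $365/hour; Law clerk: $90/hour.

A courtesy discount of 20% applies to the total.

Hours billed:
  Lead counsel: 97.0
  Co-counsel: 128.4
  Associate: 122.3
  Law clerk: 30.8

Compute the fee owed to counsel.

$143,609.20

Lead counsel: 97.0 × $700 = $67,900.00
Co-counsel: 128.4 × $500 = $64,200.00
Associate: 122.3 × $365 = $44,639.50
Law clerk: 30.8 × $90 = $2,772.00
Subtotal: $179,511.50
Less 20% discount: −$35,902.30
Total: $179,511.50 − $35,902.30 = $143,609.20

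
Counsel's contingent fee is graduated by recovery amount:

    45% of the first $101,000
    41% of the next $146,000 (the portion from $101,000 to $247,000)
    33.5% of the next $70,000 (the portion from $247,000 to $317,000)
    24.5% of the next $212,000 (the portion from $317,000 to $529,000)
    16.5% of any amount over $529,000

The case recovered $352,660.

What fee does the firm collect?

First $101,000 at 45% = $45,450.00
Next $146,000 at 41% = $59,860.00
Next $70,000 at 33.5% = $23,450.00
Remaining $35,660 at 24.5% = $8,736.70
Fee: $45,450.00 + $59,860.00 + $23,450.00 + $8,736.70 = $137,496.70

$137,496.70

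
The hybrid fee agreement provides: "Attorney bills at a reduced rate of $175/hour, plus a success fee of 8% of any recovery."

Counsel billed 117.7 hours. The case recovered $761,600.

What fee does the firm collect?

$81,525.50

Hourly: 117.7 × $175 = $20,597.50
Success fee: 8% of $761,600 = $60,928.00
Total: $20,597.50 + $60,928.00 = $81,525.50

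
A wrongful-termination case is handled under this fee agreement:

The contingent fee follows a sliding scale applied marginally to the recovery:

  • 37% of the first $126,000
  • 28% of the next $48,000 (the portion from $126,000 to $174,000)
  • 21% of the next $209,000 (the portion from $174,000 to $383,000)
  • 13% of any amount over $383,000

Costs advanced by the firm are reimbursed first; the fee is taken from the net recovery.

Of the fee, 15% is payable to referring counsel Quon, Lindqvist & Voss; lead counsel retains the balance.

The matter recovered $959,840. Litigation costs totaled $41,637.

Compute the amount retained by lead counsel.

Fee base (net of costs): $959,840 − $41,637 = $918,203
First $126,000 at 37% = $46,620.00
Next $48,000 at 28% = $13,440.00
Next $209,000 at 21% = $43,890.00
Remaining $535,203 at 13% = $69,576.39
Fee: $46,620.00 + $13,440.00 + $43,890.00 + $69,576.39 = $173,526.39
Referral share: 15% of $173,526.39 = $26,028.96; lead counsel retains $173,526.39 − $26,028.96 = $147,497.43.

$147,497.43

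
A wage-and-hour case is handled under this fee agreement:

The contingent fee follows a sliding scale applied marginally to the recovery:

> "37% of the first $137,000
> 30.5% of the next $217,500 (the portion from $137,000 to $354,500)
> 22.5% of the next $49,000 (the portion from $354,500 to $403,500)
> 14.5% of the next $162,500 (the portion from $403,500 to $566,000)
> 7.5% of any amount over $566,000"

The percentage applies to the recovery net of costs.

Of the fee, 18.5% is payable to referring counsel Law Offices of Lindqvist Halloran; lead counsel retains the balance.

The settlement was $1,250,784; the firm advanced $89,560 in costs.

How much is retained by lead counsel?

Fee base (net of costs): $1,250,784 − $89,560 = $1,161,224
First $137,000 at 37% = $50,690.00
Next $217,500 at 30.5% = $66,337.50
Next $49,000 at 22.5% = $11,025.00
Next $162,500 at 14.5% = $23,562.50
Remaining $595,224 at 7.5% = $44,641.80
Fee: $50,690.00 + $66,337.50 + $11,025.00 + $23,562.50 + $44,641.80 = $196,256.80
Referral share: 18.5% of $196,256.80 = $36,307.51; lead counsel retains $196,256.80 − $36,307.51 = $159,949.29.

$159,949.29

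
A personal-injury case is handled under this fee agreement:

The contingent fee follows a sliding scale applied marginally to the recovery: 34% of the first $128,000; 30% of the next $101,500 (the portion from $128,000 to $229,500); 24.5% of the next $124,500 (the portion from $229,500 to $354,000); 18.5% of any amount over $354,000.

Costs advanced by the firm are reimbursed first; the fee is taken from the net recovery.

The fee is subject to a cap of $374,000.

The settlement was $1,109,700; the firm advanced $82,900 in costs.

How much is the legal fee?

Fee base (net of costs): $1,109,700 − $82,900 = $1,026,800
First $128,000 at 34% = $43,520.00
Next $101,500 at 30% = $30,450.00
Next $124,500 at 24.5% = $30,502.50
Remaining $672,800 at 18.5% = $124,468.00
Fee: $43,520.00 + $30,450.00 + $30,502.50 + $124,468.00 = $228,940.50
$228,940.50 is under the $374,000 cap.

$228,940.50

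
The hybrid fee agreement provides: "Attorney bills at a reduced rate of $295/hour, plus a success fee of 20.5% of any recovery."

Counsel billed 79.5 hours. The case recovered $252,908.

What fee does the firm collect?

$75,298.64

Hourly: 79.5 × $295 = $23,452.50
Success fee: 20.5% of $252,908 = $51,846.14
Total: $23,452.50 + $51,846.14 = $75,298.64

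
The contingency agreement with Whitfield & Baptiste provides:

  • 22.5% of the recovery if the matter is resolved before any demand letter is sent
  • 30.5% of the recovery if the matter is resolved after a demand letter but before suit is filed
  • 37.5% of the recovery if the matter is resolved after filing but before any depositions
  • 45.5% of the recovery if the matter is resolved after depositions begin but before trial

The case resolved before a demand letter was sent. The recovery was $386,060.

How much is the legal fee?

$86,863.50

The matter resolved before a demand letter was sent, so the 22.5% rate applies.
$386,060 × 22.5% = $86,863.50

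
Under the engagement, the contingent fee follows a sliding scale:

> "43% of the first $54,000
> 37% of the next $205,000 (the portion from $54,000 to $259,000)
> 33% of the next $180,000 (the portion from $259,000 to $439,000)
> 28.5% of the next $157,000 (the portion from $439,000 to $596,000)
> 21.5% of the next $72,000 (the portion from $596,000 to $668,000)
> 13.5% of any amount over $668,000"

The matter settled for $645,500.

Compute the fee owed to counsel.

First $54,000 at 43% = $23,220.00
Next $205,000 at 37% = $75,850.00
Next $180,000 at 33% = $59,400.00
Next $157,000 at 28.5% = $44,745.00
Remaining $49,500 at 21.5% = $10,642.50
Fee: $23,220.00 + $75,850.00 + $59,400.00 + $44,745.00 + $10,642.50 = $213,857.50

$213,857.50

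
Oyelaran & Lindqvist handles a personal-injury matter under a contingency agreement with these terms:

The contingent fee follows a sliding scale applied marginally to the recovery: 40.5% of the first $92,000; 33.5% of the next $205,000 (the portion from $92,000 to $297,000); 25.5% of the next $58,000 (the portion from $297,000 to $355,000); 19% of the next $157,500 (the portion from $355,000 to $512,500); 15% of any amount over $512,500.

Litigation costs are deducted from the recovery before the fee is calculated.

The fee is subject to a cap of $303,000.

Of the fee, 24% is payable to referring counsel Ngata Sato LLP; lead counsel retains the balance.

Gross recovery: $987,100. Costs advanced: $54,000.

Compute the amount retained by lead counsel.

Fee base (net of costs): $987,100 − $54,000 = $933,100
First $92,000 at 40.5% = $37,260.00
Next $205,000 at 33.5% = $68,675.00
Next $58,000 at 25.5% = $14,790.00
Next $157,500 at 19% = $29,925.00
Remaining $420,600 at 15% = $63,090.00
Fee: $37,260.00 + $68,675.00 + $14,790.00 + $29,925.00 + $63,090.00 = $213,740.00
$213,740.00 is under the $303,000 cap.
Referral share: 24% of $213,740.00 = $51,297.60; lead counsel retains $213,740.00 − $51,297.60 = $162,442.40.

$162,442.40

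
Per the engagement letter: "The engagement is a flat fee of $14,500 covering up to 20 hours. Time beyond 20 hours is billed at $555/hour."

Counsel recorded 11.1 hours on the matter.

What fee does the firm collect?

$14,500.00

11.1 hours is within the 20-hour scope; only the flat fee applies.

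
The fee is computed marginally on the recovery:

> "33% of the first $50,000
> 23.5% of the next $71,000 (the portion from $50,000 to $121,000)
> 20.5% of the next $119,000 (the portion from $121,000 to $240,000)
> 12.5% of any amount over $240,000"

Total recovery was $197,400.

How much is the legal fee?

First $50,000 at 33% = $16,500.00
Next $71,000 at 23.5% = $16,685.00
Remaining $76,400 at 20.5% = $15,662.00
Fee: $16,500.00 + $16,685.00 + $15,662.00 = $48,847.00

$48,847.00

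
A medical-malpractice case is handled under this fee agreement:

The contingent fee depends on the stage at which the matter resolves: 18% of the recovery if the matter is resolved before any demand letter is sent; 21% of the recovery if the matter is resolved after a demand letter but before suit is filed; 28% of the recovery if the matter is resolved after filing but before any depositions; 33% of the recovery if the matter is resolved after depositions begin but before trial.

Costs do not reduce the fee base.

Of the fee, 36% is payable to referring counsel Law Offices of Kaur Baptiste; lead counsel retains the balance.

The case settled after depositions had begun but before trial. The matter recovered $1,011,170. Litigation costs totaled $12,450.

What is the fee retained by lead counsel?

Fee base is the gross recovery, $1,011,170; costs are reimbursed separately.
The matter settled after depositions had begun but before trial, so the 33% rate applies.
$1,011,170 × 33% = $333,686.10
Referral share: 36% of $333,686.10 = $120,127.00; lead counsel retains $333,686.10 − $120,127.00 = $213,559.10.

$213,559.10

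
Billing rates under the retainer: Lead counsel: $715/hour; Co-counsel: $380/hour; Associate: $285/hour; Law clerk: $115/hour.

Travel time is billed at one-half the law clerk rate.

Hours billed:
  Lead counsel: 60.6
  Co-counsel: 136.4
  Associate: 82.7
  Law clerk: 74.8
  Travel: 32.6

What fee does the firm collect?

Lead counsel: 60.6 × $715 = $43,329.00
Co-counsel: 136.4 × $380 = $51,832.00
Associate: 82.7 × $285 = $23,569.50
Law clerk: 74.8 × $115 = $8,602.00
Subtotal: $43,329.00 + $51,832.00 + $23,569.50 + $8,602.00 = $127,332.50
Travel: 32.6 × ($115 ÷ 2) = 32.6 × $57.50 = $1,874.50
Total: $127,332.50 + $1,874.50 = $129,207.00

$129,207.00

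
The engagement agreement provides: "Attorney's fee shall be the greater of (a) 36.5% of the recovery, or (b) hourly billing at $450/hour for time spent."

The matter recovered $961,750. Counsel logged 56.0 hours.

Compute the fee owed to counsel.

(a) 36.5% of $961,750 = $351,038.75
(b) 56.0 × $450 = $25,200.00
The greater is (a): $351,038.75.

$351,038.75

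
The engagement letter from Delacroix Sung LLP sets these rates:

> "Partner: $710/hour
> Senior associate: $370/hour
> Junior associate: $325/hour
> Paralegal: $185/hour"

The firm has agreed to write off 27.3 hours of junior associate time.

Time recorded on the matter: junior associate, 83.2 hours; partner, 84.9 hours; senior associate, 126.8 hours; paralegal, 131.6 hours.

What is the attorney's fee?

Partner: 84.9 × $710 = $60,279.00
Senior associate: 126.8 × $370 = $46,916.00
Junior associate: 83.2 × $325 = $27,040.00
Paralegal: 131.6 × $185 = $24,346.00
Subtotal: $158,581.00
Write-off: 27.3 × $325 = $8,872.50
Total: $158,581.00 − $8,872.50 = $149,708.50

$149,708.50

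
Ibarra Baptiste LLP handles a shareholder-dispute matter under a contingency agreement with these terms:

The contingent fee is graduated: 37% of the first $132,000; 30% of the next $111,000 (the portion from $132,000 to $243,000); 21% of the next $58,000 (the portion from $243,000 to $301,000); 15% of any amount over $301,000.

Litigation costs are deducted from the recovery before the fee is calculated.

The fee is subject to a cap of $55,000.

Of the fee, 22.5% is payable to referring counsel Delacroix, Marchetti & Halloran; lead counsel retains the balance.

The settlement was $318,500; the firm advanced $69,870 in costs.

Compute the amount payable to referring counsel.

$12,375.00

Fee base (net of costs): $318,500 − $69,870 = $248,630
First $132,000 at 37% = $48,840.00
Next $111,000 at 30% = $33,300.00
Remaining $5,630 at 21% = $1,182.30
Fee: $48,840.00 + $33,300.00 + $1,182.30 = $83,322.30
$83,322.30 exceeds the $55,000 cap, so the fee is capped at $55,000.00.
Referral share: 22.5% of $55,000.00 = $12,375.00; lead counsel retains $55,000.00 − $12,375.00 = $42,625.00.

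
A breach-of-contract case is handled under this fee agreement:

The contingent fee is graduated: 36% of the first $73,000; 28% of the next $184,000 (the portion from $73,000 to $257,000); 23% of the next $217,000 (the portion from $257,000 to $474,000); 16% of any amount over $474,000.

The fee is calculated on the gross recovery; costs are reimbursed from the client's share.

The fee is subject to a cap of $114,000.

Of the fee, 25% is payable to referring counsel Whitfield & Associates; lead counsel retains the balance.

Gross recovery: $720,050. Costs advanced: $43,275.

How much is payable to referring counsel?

$28,500.00

Fee base is the gross recovery, $720,050; costs are reimbursed separately.
First $73,000 at 36% = $26,280.00
Next $184,000 at 28% = $51,520.00
Next $217,000 at 23% = $49,910.00
Remaining $246,050 at 16% = $39,368.00
Fee: $26,280.00 + $51,520.00 + $49,910.00 + $39,368.00 = $167,078.00
$167,078.00 exceeds the $114,000 cap, so the fee is capped at $114,000.00.
Referral share: 25% of $114,000.00 = $28,500.00; lead counsel retains $114,000.00 − $28,500.00 = $85,500.00.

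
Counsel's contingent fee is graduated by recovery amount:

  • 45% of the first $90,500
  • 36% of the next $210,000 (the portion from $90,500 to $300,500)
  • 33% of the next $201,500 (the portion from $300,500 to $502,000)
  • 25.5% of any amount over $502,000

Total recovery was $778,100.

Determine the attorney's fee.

$253,225.50

First $90,500 at 45% = $40,725.00
Next $210,000 at 36% = $75,600.00
Next $201,500 at 33% = $66,495.00
Remaining $276,100 at 25.5% = $70,405.50
Fee: $40,725.00 + $75,600.00 + $66,495.00 + $70,405.50 = $253,225.50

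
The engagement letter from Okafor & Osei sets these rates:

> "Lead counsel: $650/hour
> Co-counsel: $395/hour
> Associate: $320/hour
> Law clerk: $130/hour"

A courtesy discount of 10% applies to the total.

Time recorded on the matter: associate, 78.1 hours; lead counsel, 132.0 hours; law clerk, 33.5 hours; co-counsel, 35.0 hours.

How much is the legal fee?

$116,074.80

Lead counsel: 132.0 × $650 = $85,800.00
Co-counsel: 35.0 × $395 = $13,825.00
Associate: 78.1 × $320 = $24,992.00
Law clerk: 33.5 × $130 = $4,355.00
Subtotal: $128,972.00
Less 10% discount: −$12,897.20
Total: $128,972.00 − $12,897.20 = $116,074.80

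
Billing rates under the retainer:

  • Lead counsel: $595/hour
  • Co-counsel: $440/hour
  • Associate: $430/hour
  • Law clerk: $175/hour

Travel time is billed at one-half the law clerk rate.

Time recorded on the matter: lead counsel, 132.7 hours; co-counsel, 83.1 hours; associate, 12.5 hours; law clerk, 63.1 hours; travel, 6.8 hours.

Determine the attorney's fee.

$132,533.00

Lead counsel: 132.7 × $595 = $78,956.50
Co-counsel: 83.1 × $440 = $36,564.00
Associate: 12.5 × $430 = $5,375.00
Law clerk: 63.1 × $175 = $11,042.50
Subtotal: $78,956.50 + $36,564.00 + $5,375.00 + $11,042.50 = $131,938.00
Travel: 6.8 × ($175 ÷ 2) = 6.8 × $87.50 = $595.00
Total: $131,938.00 + $595.00 = $132,533.00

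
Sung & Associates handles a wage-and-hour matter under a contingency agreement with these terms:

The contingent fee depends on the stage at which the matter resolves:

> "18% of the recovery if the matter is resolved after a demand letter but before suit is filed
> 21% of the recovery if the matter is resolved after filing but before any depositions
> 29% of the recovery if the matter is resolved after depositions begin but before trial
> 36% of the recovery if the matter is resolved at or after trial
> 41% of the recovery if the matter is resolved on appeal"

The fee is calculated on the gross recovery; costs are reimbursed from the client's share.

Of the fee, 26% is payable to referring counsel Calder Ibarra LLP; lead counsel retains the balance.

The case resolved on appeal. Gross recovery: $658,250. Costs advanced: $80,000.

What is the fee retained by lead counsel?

Fee base is the gross recovery, $658,250; costs are reimbursed separately.
The matter resolved on appeal, so the 41% rate applies.
$658,250 × 41% = $269,882.50
Referral share: 26% of $269,882.50 = $70,169.45; lead counsel retains $269,882.50 − $70,169.45 = $199,713.05.

$199,713.05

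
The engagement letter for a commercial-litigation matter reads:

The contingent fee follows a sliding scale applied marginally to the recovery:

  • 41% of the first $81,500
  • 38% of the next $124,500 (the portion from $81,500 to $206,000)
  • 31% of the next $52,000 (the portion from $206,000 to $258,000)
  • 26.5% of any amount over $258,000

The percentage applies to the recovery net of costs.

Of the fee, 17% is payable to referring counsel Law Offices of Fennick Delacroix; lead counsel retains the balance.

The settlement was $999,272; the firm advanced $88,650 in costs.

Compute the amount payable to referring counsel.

Fee base (net of costs): $999,272 − $88,650 = $910,622
First $81,500 at 41% = $33,415.00
Next $124,500 at 38% = $47,310.00
Next $52,000 at 31% = $16,120.00
Remaining $652,622 at 26.5% = $172,944.83
Fee: $33,415.00 + $47,310.00 + $16,120.00 + $172,944.83 = $269,789.83
Referral share: 17% of $269,789.83 = $45,864.27; lead counsel retains $269,789.83 − $45,864.27 = $223,925.56.

$45,864.27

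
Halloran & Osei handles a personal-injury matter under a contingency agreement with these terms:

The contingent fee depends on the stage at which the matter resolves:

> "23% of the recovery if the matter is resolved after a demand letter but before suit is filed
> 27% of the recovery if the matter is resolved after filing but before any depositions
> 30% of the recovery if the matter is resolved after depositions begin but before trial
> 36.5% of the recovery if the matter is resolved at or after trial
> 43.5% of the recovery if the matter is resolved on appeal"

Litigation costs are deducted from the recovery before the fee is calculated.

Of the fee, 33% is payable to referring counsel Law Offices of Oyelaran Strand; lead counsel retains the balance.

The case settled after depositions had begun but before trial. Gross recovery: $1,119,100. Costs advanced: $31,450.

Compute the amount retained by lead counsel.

Fee base (net of costs): $1,119,100 − $31,450 = $1,087,650
The matter settled after depositions had begun but before trial, so the 30% rate applies.
$1,087,650 × 30% = $326,295.00
Referral share: 33% of $326,295.00 = $107,677.35; lead counsel retains $326,295.00 − $107,677.35 = $218,617.65.

$218,617.65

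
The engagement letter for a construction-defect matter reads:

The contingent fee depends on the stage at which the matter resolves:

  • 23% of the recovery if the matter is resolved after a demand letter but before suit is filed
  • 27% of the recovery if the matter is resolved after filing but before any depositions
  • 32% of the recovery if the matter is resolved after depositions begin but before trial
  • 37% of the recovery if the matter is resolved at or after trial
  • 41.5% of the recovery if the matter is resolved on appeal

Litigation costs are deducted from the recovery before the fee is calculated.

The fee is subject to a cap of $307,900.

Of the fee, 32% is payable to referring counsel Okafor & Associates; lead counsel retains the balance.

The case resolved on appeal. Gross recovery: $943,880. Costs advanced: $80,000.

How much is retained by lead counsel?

$209,372.00

Fee base (net of costs): $943,880 − $80,000 = $863,880
The matter resolved on appeal, so the 41.5% rate applies.
$863,880 × 41.5% = $358,510.20
$358,510.20 exceeds the $307,900 cap, so the fee is capped at $307,900.00.
Referral share: 32% of $307,900.00 = $98,528.00; lead counsel retains $307,900.00 − $98,528.00 = $209,372.00.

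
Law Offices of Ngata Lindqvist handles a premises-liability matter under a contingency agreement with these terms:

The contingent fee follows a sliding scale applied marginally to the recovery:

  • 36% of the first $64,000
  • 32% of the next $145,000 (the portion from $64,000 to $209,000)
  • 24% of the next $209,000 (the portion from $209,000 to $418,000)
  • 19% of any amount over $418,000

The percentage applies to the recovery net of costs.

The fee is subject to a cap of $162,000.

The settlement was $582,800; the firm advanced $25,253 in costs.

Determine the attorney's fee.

$146,113.93

Fee base (net of costs): $582,800 − $25,253 = $557,547
First $64,000 at 36% = $23,040.00
Next $145,000 at 32% = $46,400.00
Next $209,000 at 24% = $50,160.00
Remaining $139,547 at 19% = $26,513.93
Fee: $23,040.00 + $46,400.00 + $50,160.00 + $26,513.93 = $146,113.93
$146,113.93 is under the $162,000 cap.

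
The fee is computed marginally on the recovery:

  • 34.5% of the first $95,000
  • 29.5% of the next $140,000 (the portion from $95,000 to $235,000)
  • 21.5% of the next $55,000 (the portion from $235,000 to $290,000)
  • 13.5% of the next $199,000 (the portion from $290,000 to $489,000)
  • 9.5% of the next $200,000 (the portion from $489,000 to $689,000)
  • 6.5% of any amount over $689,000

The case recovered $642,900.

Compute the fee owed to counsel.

$127,385.50

First $95,000 at 34.5% = $32,775.00
Next $140,000 at 29.5% = $41,300.00
Next $55,000 at 21.5% = $11,825.00
Next $199,000 at 13.5% = $26,865.00
Remaining $153,900 at 9.5% = $14,620.50
Fee: $32,775.00 + $41,300.00 + $11,825.00 + $26,865.00 + $14,620.50 = $127,385.50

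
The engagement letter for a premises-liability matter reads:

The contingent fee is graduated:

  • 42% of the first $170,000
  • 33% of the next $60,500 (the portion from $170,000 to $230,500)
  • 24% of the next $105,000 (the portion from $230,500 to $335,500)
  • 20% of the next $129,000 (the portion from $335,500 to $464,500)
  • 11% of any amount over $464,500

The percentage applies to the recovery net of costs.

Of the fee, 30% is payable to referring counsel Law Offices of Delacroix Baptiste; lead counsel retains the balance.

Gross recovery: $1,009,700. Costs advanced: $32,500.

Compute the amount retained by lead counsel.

Fee base (net of costs): $1,009,700 − $32,500 = $977,200
First $170,000 at 42% = $71,400.00
Next $60,500 at 33% = $19,965.00
Next $105,000 at 24% = $25,200.00
Next $129,000 at 20% = $25,800.00
Remaining $512,700 at 11% = $56,397.00
Fee: $71,400.00 + $19,965.00 + $25,200.00 + $25,800.00 + $56,397.00 = $198,762.00
Referral share: 30% of $198,762.00 = $59,628.60; lead counsel retains $198,762.00 − $59,628.60 = $139,133.40.

$139,133.40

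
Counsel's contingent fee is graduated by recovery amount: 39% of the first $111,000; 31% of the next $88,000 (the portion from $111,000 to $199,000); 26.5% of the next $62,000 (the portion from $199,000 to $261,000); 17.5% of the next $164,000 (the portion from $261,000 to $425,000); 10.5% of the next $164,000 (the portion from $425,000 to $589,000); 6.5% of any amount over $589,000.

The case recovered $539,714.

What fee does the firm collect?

First $111,000 at 39% = $43,290.00
Next $88,000 at 31% = $27,280.00
Next $62,000 at 26.5% = $16,430.00
Next $164,000 at 17.5% = $28,700.00
Remaining $114,714 at 10.5% = $12,044.97
Fee: $43,290.00 + $27,280.00 + $16,430.00 + $28,700.00 + $12,044.97 = $127,744.97

$127,744.97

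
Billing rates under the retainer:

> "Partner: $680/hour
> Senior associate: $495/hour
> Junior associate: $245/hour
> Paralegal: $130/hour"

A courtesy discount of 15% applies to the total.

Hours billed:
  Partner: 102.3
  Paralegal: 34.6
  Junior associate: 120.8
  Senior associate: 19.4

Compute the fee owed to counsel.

$96,271.85

Partner: 102.3 × $680 = $69,564.00
Senior associate: 19.4 × $495 = $9,603.00
Junior associate: 120.8 × $245 = $29,596.00
Paralegal: 34.6 × $130 = $4,498.00
Subtotal: $113,261.00
Less 15% discount: −$16,989.15
Total: $113,261.00 − $16,989.15 = $96,271.85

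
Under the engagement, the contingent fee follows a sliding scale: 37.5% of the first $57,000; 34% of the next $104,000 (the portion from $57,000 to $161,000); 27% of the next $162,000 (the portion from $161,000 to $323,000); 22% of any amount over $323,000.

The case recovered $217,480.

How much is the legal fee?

First $57,000 at 37.5% = $21,375.00
Next $104,000 at 34% = $35,360.00
Remaining $56,480 at 27% = $15,249.60
Fee: $21,375.00 + $35,360.00 + $15,249.60 = $71,984.60

$71,984.60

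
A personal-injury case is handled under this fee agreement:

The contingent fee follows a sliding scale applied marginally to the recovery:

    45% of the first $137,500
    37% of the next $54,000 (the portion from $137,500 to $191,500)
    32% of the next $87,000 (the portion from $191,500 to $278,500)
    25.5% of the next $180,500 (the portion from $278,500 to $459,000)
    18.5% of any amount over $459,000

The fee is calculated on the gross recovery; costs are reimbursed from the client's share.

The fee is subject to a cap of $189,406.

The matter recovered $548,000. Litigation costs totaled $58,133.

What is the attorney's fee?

Fee base is the gross recovery, $548,000; costs are reimbursed separately.
First $137,500 at 45% = $61,875.00
Next $54,000 at 37% = $19,980.00
Next $87,000 at 32% = $27,840.00
Next $180,500 at 25.5% = $46,027.50
Remaining $89,000 at 18.5% = $16,465.00
Fee: $61,875.00 + $19,980.00 + $27,840.00 + $46,027.50 + $16,465.00 = $172,187.50
$172,187.50 is under the $189,406 cap.

$172,187.50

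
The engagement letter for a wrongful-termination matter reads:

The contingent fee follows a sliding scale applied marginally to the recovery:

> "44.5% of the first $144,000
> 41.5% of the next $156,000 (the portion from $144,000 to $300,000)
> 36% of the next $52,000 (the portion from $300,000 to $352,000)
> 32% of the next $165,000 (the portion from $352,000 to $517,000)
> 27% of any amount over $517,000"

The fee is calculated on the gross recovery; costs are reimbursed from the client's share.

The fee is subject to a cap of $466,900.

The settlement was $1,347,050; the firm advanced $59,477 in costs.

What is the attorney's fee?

Fee base is the gross recovery, $1,347,050; costs are reimbursed separately.
First $144,000 at 44.5% = $64,080.00
Next $156,000 at 41.5% = $64,740.00
Next $52,000 at 36% = $18,720.00
Next $165,000 at 32% = $52,800.00
Remaining $830,050 at 27% = $224,113.50
Fee: $64,080.00 + $64,740.00 + $18,720.00 + $52,800.00 + $224,113.50 = $424,453.50
$424,453.50 is under the $466,900 cap.

$424,453.50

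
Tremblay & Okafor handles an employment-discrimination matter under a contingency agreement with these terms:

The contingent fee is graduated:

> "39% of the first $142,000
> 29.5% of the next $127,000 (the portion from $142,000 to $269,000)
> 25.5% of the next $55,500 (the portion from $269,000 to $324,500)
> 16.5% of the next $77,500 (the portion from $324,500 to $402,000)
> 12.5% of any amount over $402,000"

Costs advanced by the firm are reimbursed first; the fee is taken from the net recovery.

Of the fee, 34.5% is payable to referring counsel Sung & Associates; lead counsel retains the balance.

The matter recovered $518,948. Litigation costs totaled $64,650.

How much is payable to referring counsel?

$43,581.18

Fee base (net of costs): $518,948 − $64,650 = $454,298
First $142,000 at 39% = $55,380.00
Next $127,000 at 29.5% = $37,465.00
Next $55,500 at 25.5% = $14,152.50
Next $77,500 at 16.5% = $12,787.50
Remaining $52,298 at 12.5% = $6,537.25
Fee: $55,380.00 + $37,465.00 + $14,152.50 + $12,787.50 + $6,537.25 = $126,322.25
Referral share: 34.5% of $126,322.25 = $43,581.18; lead counsel retains $126,322.25 − $43,581.18 = $82,741.07.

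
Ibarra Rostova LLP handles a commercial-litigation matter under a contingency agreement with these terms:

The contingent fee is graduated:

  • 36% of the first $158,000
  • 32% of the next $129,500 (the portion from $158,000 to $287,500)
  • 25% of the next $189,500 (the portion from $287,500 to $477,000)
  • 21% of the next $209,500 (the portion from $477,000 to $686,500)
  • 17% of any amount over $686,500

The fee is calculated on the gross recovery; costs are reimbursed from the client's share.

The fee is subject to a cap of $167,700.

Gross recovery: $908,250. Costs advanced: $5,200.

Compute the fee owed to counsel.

$167,700.00

Fee base is the gross recovery, $908,250; costs are reimbursed separately.
First $158,000 at 36% = $56,880.00
Next $129,500 at 32% = $41,440.00
Next $189,500 at 25% = $47,375.00
Next $209,500 at 21% = $43,995.00
Remaining $221,750 at 17% = $37,697.50
Fee: $56,880.00 + $41,440.00 + $47,375.00 + $43,995.00 + $37,697.50 = $227,387.50
$227,387.50 exceeds the $167,700 cap, so the fee is capped at $167,700.00.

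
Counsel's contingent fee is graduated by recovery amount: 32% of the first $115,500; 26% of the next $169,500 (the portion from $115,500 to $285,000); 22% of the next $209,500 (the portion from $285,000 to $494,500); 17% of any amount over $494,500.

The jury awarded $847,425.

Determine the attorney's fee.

First $115,500 at 32% = $36,960.00
Next $169,500 at 26% = $44,070.00
Next $209,500 at 22% = $46,090.00
Remaining $352,925 at 17% = $59,997.25
Fee: $36,960.00 + $44,070.00 + $46,090.00 + $59,997.25 = $187,117.25

$187,117.25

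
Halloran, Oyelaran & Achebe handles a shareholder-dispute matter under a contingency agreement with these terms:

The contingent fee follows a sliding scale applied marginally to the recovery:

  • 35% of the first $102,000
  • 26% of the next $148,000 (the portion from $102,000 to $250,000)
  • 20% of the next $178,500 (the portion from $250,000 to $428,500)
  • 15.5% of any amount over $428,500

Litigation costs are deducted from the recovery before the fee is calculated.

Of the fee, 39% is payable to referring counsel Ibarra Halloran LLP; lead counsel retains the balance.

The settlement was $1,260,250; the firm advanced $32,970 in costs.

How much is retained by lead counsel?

$142,551.45

Fee base (net of costs): $1,260,250 − $32,970 = $1,227,280
First $102,000 at 35% = $35,700.00
Next $148,000 at 26% = $38,480.00
Next $178,500 at 20% = $35,700.00
Remaining $798,780 at 15.5% = $123,810.90
Fee: $35,700.00 + $38,480.00 + $35,700.00 + $123,810.90 = $233,690.90
Referral share: 39% of $233,690.90 = $91,139.45; lead counsel retains $233,690.90 − $91,139.45 = $142,551.45.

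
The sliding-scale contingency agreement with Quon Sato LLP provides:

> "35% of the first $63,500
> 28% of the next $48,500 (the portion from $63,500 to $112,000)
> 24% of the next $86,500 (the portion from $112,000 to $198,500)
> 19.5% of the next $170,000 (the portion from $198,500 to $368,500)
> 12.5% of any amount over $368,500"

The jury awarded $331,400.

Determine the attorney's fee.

First $63,500 at 35% = $22,225.00
Next $48,500 at 28% = $13,580.00
Next $86,500 at 24% = $20,760.00
Remaining $132,900 at 19.5% = $25,915.50
Fee: $22,225.00 + $13,580.00 + $20,760.00 + $25,915.50 = $82,480.50

$82,480.50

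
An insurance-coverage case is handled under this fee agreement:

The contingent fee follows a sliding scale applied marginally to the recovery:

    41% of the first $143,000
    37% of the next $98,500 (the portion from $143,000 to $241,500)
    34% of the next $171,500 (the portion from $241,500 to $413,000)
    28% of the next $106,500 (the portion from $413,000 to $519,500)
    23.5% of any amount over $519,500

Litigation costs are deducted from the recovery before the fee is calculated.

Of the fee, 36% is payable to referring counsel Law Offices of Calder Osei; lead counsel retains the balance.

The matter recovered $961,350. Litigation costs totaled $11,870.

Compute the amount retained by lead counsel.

$181,920.19

Fee base (net of costs): $961,350 − $11,870 = $949,480
First $143,000 at 41% = $58,630.00
Next $98,500 at 37% = $36,445.00
Next $171,500 at 34% = $58,310.00
Next $106,500 at 28% = $29,820.00
Remaining $429,980 at 23.5% = $101,045.30
Fee: $58,630.00 + $36,445.00 + $58,310.00 + $29,820.00 + $101,045.30 = $284,250.30
Referral share: 36% of $284,250.30 = $102,330.11; lead counsel retains $284,250.30 − $102,330.11 = $181,920.19.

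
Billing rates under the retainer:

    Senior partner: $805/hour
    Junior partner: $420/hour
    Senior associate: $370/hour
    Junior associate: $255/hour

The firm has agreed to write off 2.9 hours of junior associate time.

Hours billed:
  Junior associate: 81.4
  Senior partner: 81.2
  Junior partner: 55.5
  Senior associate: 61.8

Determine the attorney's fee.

$131,559.50

Senior partner: 81.2 × $805 = $65,366.00
Junior partner: 55.5 × $420 = $23,310.00
Senior associate: 61.8 × $370 = $22,866.00
Junior associate: 81.4 × $255 = $20,757.00
Subtotal: $132,299.00
Write-off: 2.9 × $255 = $739.50
Total: $132,299.00 − $739.50 = $131,559.50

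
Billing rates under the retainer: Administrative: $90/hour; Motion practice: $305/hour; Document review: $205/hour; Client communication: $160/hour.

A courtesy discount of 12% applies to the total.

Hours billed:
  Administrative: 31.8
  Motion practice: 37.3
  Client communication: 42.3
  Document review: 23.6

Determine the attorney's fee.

$22,743.16

Administrative: 31.8 × $90 = $2,862.00
Motion practice: 37.3 × $305 = $11,376.50
Document review: 23.6 × $205 = $4,838.00
Client communication: 42.3 × $160 = $6,768.00
Subtotal: $25,844.50
Less 12% discount: −$3,101.34
Total: $25,844.50 − $3,101.34 = $22,743.16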